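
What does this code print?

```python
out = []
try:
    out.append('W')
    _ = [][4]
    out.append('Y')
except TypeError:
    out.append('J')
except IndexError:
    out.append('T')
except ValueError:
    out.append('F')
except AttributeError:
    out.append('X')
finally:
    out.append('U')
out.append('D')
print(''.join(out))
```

Execution trace: 'W' (try body) → 'T' (except IndexError) → 'U' (finally) → 'D' (after the try/except). Output: WTUD

Answer: WTUD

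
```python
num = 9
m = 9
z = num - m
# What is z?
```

Trace:
`num = 9` → num = 9
`m = 9` → m = 9
`z = num - m` → z = 0
So z = 0

Answer: 0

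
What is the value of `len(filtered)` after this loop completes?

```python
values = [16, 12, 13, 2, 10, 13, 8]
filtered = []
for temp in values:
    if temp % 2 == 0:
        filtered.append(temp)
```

Count even numbers in [16, 12, 13, 2, 10, 13, 8]
`filtered` takes the values: [] → [16] → [16, 12] → [16, 12, 2] → [16, 12, 2, 10] → [16, 12, 2, 10, 8]
So `len(filtered)` = 5

Answer: 5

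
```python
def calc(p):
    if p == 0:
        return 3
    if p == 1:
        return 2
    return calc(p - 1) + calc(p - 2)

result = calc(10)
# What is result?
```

Build up from base cases: calc(0)=3, calc(1)=2, calc(2)=5, calc(3)=7, calc(4)=12, calc(5)=19, calc(6)=31, ..., calc(10)=212

Answer: 212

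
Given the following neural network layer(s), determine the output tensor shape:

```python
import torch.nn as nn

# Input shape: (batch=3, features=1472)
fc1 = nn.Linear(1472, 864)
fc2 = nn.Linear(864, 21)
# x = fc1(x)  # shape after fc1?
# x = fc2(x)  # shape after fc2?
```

Input: (3, 1472) -> after fc1: (3, 864) -> Output: (3, 21)

Answer: (3, 21)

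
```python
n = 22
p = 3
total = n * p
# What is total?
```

Trace:
`n = 22` → n = 22
`p = 3` → p = 3
`total = n * p` → total = 66
So total = 66

Answer: 66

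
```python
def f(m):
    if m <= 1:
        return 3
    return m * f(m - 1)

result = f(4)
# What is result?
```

f(4) = 4 * 3 * 2 * 3 = 72

Answer: 72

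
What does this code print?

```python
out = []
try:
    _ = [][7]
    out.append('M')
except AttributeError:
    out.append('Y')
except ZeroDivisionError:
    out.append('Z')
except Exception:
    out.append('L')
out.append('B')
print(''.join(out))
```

Execution trace: 'L' (except Exception) → 'B' (after the try/except). Output: LB

Answer: LB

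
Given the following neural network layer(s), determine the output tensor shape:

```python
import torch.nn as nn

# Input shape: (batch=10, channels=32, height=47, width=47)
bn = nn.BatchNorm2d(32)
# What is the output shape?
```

Input: (10, 32, 47, 47) -> Output: (10, 32, 47, 47)

Answer: (10, 32, 47, 47)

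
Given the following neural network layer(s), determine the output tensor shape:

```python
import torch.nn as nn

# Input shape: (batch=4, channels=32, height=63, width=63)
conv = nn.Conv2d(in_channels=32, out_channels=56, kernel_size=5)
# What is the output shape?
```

Input: (4, 32, 63, 63) -> Output: (4, 56, 59, 59)

Answer: (4, 56, 59, 59)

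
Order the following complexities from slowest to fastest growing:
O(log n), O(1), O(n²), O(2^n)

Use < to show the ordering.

Ordered by growth rate: O(1) < O(log n) < O(n²) < O(2^n)

Answer: O(1) < O(log n) < O(n²) < O(2^n)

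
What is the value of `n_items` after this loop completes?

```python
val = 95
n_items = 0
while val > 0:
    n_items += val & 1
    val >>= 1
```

Count set bits in 95 (binary: 0b1011111)
`n_items` takes the values: 0 → 1 → 2 → 3 → 4 → 5 → 6

Answer: 6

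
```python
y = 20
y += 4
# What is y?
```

Trace:
`y = 20` → y = 20
`y += 4` → y = 24
So y = 24

Answer: 24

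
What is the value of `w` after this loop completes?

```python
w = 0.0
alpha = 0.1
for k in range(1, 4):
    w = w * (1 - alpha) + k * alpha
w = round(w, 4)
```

Moving average with lr=0.1
`w` takes the values: 0.0 → 0.1 → 0.29 → 0.561

Answer: 0.561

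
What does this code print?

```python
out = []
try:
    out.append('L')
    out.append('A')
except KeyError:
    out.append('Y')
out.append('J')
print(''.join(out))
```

Execution trace: 'L' (try body) → 'A' (try body, no exception) → 'J' (after the try/except). Output: LAJ

Answer: LAJ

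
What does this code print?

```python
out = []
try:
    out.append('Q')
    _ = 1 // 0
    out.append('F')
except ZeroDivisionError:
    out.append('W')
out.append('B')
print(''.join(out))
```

Execution trace: 'Q' (try body) → 'W' (except ZeroDivisionError) → 'B' (after the try/except). Output: QWB

Answer: QWB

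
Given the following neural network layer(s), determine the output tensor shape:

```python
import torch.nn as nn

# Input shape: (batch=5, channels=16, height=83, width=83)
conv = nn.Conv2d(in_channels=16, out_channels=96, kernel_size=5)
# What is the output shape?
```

Input: (5, 16, 83, 83) -> Output: (5, 96, 79, 79)

Answer: (5, 96, 79, 79)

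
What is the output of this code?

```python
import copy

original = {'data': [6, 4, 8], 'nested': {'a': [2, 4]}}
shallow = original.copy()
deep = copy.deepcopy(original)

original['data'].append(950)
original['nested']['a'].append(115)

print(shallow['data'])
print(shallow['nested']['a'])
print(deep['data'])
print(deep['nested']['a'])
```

Key concept: comparing shallow vs deep copy.
Step by step:
`original = {'data': [6, 4, 8], 'nested': {'a': [2, 4]}}` → original = {'data': [6, 4, 8], 'nested': {'a': [2, 4]}}
`shallow = original.copy()` → shallow = {'data': [6, 4, 8], 'nested': {'a': [2, 4]}}
`deep = copy.deepcopy(original)` → deep = {'data': [6, 4, 8], 'nested': {'a': [2, 4]}}
`original['data'].append(950)` → original = {'data': [6, 4, 8, 950], 'nested': {'a': [2, 4]}}; shallow = {'data': [6, 4, 8, 950], 'nested': {'a': [2, 4]}}
`original['nested']['a'].append(115)` → original = {'data': [6, 4, 8, 950], 'nested': {'a': [2, 4, 115]}}; shallow = {'data': [6, 4, 8, 950], 'nested': {'a': [2, 4, 115]}}
`print(shallow['data'])` → prints [6, 4, 8, 950]
`print(shallow['nested']['a'])` → prints [2, 4, 115]
`print(deep['data'])` → prints [6, 4, 8]
`print(deep['nested']['a'])` → prints [2, 4]

Answer:
[6, 4, 8, 950]
[2, 4, 115]
[6, 4, 8]
[2, 4]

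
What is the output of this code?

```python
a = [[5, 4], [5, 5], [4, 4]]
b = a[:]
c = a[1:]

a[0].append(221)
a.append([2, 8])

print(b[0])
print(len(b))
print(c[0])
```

Key concept: slice with nested mutation.
Step by step:
`a = [[5, 4], [5, 5], [4, 4]]` → a = [[5, 4], [5, 5], [4, 4]]
`b = a[:]` → b = [[5, 4], [5, 5], [4, 4]]
`c = a[1:]` → c = [[5, 5], [4, 4]]
`a[0].append(221)` → a = [[5, 4, 221], [5, 5], [4, 4]]; b = [[5, 4, 221], [5, 5], [4, 4]]
`a.append([2, 8])` → a = [[5, 4, 221], [5, 5], [4, 4], [2, 8]]
`print(b[0])` → prints [5, 4, 221]
`print(len(b))` → prints 3
`print(c[0])` → prints [5, 5]

Answer:
[5, 4, 221]
3
[5, 5]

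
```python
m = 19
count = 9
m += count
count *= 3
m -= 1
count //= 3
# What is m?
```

Trace:
`m = 19` → m = 19
`count = 9` → count = 9
`m += count` → m = 28
`count *= 3` → count = 27
`m -= 1` → m = 27
`count //= 3` → count = 9
So m = 27

Answer: 27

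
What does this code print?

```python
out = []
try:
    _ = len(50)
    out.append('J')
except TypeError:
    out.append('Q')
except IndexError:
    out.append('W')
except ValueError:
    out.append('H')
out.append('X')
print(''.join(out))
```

Execution trace: 'Q' (except TypeError) → 'X' (after the try/except). Output: QX

Answer: QX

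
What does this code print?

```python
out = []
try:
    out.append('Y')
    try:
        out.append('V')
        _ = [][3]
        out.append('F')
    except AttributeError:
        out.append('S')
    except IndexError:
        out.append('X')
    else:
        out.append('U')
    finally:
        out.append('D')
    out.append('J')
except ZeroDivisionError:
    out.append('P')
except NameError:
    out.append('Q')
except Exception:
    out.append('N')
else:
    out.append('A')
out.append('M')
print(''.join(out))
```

Execution trace: 'Y' (try body) → 'V' (inner try body) → 'X' (inner except IndexError) → 'D' (inner finally) → 'J' (try body, no exception) → 'A' (else) → 'M' (after the try/except). Output: YVXDJAM

Answer: YVXDJAM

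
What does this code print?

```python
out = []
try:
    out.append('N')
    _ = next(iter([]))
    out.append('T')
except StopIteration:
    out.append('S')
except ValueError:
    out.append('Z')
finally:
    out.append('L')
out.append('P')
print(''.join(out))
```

Execution trace: 'N' (try body) → 'S' (except StopIteration) → 'L' (finally) → 'P' (after the try/except). Output: NSLP

Answer: NSLP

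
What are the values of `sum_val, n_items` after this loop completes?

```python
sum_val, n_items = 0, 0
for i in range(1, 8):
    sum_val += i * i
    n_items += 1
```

Sum of squares and count
`sum_val, n_items` takes the values: (0, 0) → (1, 0) → (1, 1) → (5, 1) → (5, 2) → (14, 2) → (14, 3) → (30, 3) → (30, 4) → (55, 4) → (55, 5) → (91, 5) → (91, 6) → (140, 6) → (140, 7)

Answer: 140, 7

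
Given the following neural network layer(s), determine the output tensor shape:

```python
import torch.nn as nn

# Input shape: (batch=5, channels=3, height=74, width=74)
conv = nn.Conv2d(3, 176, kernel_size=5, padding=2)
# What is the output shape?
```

Input: (5, 3, 74, 74) -> Output: (5, 176, 74, 74)

Answer: (5, 176, 74, 74)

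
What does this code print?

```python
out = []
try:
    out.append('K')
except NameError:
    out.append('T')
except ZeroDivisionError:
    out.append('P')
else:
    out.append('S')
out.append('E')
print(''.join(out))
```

Execution trace: 'K' (try body, no exception) → 'S' (else) → 'E' (after the try/except). Output: KSE

Answer: KSE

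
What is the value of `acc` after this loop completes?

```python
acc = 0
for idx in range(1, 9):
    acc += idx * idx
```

Sum of squares 1² to 8² = 204
`acc` takes the values: 0 → 1 → 5 → 14 → 30 → 55 → 91 → 140 → 204

Answer: 204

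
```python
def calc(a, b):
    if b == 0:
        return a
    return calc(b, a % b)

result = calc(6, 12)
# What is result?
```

calc(6, 12) -> calc(12, 6) -> calc(6, 0) -> 6

Answer: 6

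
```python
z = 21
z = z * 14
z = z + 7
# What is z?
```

Trace:
`z = 21` → z = 21
`z = z * 14` → z = 294
`z = z + 7` → z = 301
So z = 301

Answer: 301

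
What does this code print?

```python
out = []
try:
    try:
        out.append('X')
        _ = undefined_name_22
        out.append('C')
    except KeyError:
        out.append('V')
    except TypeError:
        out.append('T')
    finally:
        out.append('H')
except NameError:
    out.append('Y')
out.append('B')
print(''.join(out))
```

Execution trace: 'X' (try body) → 'H' (finally) → 'Y' (outer except NameError) → 'B' (after the try/except). Output: XHYB

Answer: XHYB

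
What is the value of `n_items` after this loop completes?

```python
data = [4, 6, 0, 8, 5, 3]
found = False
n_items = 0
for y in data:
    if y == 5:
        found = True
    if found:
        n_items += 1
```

Count elements after first 5 in [4, 6, 0, 8, 5, 3]
`n_items` takes the values: 0 → 1 → 2

Answer: 2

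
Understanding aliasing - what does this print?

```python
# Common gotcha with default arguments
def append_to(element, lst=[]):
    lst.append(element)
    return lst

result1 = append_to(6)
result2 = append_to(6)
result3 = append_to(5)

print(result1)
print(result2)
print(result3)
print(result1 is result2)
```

Key concept: mutable default argument gotcha.
Step by step:
`result1 = append_to(6)` → result1 = [6]
`result2 = append_to(6)` → result1 = [6, 6] (same object as result2); result2 = [6, 6] (same object as result1)
`result3 = append_to(5)` → result1 = [6, 6, 5] (same object as result2, result3); result2 = [6, 6, 5] (same object as result1, result3); result3 = [6, 6, 5] (same object as result1, result2)
`print(result1)` → prints [6, 6, 5]
`print(result2)` → prints [6, 6, 5]
`print(result3)` → prints [6, 6, 5]
`print(result1 is result2)` → prints True

Answer:
[6, 6, 5]
[6, 6, 5]
[6, 6, 5]
True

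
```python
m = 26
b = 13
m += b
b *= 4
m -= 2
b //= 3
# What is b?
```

Trace:
`m = 26` → m = 26
`b = 13` → b = 13
`m += b` → m = 39
`b *= 4` → b = 52
`m -= 2` → m = 37
`b //= 3` → b = 17
So b = 17

Answer: 17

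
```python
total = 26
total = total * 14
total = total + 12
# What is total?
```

Trace:
`total = 26` → total = 26
`total = total * 14` → total = 364
`total = total + 12` → total = 376
So total = 376

Answer: 376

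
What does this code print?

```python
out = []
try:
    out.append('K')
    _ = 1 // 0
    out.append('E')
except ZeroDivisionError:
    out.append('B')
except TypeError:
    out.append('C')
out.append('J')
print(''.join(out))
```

Execution trace: 'K' (try body) → 'B' (except ZeroDivisionError) → 'J' (after the try/except). Output: KBJ

Answer: KBJ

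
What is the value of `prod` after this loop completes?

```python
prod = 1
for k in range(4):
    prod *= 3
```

3^4 = 81
`prod` takes the values: 1 → 3 → 9 → 27 → 81

Answer: 81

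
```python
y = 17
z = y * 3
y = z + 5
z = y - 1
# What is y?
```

Trace:
`y = 17` → y = 17
`z = y * 3` → z = 51
`y = z + 5` → y = 56
`z = y - 1` → z = 55
So y = 56

Answer: 56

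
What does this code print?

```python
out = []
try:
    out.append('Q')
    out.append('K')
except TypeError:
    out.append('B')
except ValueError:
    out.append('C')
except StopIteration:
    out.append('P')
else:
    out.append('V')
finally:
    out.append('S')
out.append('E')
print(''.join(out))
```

Execution trace: 'Q' (try body) → 'K' (try body, no exception) → 'V' (else) → 'S' (finally) → 'E' (after the try/except). Output: QKVSE

Answer: QKVSE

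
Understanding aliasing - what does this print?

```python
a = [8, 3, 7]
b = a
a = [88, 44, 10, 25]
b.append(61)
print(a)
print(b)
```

Key concept: rebinding vs mutation: a is rebound to a new list, b still points at the original.
Step by step:
`a = [8, 3, 7]` → a = [8, 3, 7]
`b = a` → b = [8, 3, 7] (same object as a)
`a = [88, 44, 10, 25]` → a = [88, 44, 10, 25]
`b.append(61)` → b = [8, 3, 7, 61]
`print(a)` → prints [88, 44, 10, 25]
`print(b)` → prints [8, 3, 7, 61]

Answer:
[88, 44, 10, 25]
[8, 3, 7, 61]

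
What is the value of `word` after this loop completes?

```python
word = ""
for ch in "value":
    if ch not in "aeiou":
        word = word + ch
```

Remove vowels from 'value'
`word` takes the values: "" → "v" → "vl"

Answer: "vl"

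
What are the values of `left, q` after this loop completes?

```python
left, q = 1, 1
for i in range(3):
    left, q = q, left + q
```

Fibonacci: after 3 iterations
`left, q` takes the values: (1, 1) → (1, 2) → (2, 3) → (3, 5)

Answer: 3, 5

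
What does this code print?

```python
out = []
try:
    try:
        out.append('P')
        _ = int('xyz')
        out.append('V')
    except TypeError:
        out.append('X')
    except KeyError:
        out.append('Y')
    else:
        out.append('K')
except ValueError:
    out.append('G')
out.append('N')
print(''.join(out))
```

Execution trace: 'P' (try body) → 'G' (outer except ValueError) → 'N' (after the try/except). Output: PGN

Answer: PGN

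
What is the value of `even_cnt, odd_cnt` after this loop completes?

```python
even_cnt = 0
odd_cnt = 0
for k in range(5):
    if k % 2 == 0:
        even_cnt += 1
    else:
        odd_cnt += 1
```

Count evens and odds in range(5)
`even_cnt, odd_cnt` takes the values: (0, 0) → (1, 0) → (1, 1) → (2, 1) → (2, 2) → (3, 2)

Answer: 3, 2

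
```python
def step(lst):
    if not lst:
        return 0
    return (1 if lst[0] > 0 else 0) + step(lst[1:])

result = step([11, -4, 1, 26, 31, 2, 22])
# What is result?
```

Count of positive elements in [11, -4, 1, 26, 31, 2, 22] = 6

Answer: 6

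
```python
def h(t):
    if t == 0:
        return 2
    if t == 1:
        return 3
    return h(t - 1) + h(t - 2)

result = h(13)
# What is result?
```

Build up from base cases: h(0)=2, h(1)=3, h(2)=5, h(3)=8, h(4)=13, h(5)=21, h(6)=34, ..., h(13)=987

Answer: 987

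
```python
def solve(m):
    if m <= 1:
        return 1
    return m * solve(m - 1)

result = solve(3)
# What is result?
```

solve(3) = 3 * 2 * 1 = 6

Answer: 6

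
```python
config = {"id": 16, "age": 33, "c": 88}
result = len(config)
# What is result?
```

Trace:
`config = {"id": 16, "age": 33, "c": 88}` → config = {'id': 16, 'age': 33, 'c': 88}
`result = len(config)` → result = 3
So result = 3

Answer: 3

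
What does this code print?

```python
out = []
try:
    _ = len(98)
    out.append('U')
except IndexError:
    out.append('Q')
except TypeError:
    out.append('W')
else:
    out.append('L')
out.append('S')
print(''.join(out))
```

Execution trace: 'W' (except TypeError) → 'S' (after the try/except). Output: WS

Answer: WS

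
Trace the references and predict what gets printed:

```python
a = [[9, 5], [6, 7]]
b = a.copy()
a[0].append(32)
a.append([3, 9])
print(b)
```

Key concept: shallow copy with nested lists.
Step by step:
`a = [[9, 5], [6, 7]]` → a = [[9, 5], [6, 7]]
`b = a.copy()` → b = [[9, 5], [6, 7]]
`a[0].append(32)` → a = [[9, 5, 32], [6, 7]]; b = [[9, 5, 32], [6, 7]]
`a.append([3, 9])` → a = [[9, 5, 32], [6, 7], [3, 9]]
`print(b)` → prints [[9, 5, 32], [6, 7]]

Answer: [[9, 5, 32], [6, 7]]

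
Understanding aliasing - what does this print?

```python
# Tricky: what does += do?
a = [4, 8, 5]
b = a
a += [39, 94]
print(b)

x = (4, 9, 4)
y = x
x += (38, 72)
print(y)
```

Key concept: += behavior differs for mutable vs immutable.
Step by step:
`a = [4, 8, 5]` → a = [4, 8, 5]
`b = a` → b = [4, 8, 5] (same object as a)
`a += [39, 94]` → a = [4, 8, 5, 39, 94] (same object as b); b = [4, 8, 5, 39, 94] (same object as a)
`print(b)` → prints [4, 8, 5, 39, 94]
`x = (4, 9, 4)` → x = (4, 9, 4)
`y = x` → y = (4, 9, 4)
`x += (38, 72)` → x = (4, 9, 4, 38, 72)
`print(y)` → prints (4, 9, 4)

Answer:
[4, 8, 5, 39, 94]
(4, 9, 4)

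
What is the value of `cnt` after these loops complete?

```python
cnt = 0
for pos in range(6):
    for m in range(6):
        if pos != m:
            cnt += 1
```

6² - 6 (exclude diagonal)
`cnt` takes the values: 0 → 1 → 2 → 3 → 4 → 5 → 6 → 7 → 8 → 9 → 10 → 11 → 12 → 13 → 14 → 15 → 16 → 17 → 18 → 19 → 20 → 21 → 22 → 23 → 24 → 25 → 26 → 27 → 28 → 29 → 30

Answer: 30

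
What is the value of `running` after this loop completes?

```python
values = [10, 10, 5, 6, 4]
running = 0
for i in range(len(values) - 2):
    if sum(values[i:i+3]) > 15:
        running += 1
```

Count windows with sum > 15
`running` takes the values: 0 → 1 → 2

Answer: 2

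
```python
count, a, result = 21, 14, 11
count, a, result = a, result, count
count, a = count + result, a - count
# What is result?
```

Trace:
`count, a, result = 21, 14, 11` → count = 21; a = 14; result = 11
`count, a, result = a, result, count` → count = 14; a = 11; result = 21
`count, a = count + result, a - count` → count = 35; a = -3
So result = 21

Answer: 21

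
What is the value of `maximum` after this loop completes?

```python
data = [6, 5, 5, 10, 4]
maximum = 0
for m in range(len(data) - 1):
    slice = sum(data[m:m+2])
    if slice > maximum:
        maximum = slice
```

Max sum of 2-element window in [6, 5, 5, 10, 4]
`maximum` takes the values: 0 → 11 → 15

Answer: 15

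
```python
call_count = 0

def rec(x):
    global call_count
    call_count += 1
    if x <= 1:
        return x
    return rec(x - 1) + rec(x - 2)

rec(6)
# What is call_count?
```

Calls(x) = 1 + Calls(x-1) + Calls(x-2); Calls(0)=Calls(1)=1. For x=6 this gives 25.

Answer: 25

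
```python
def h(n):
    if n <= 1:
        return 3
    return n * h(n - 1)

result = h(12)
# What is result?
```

h(12) = 12 * 11 * 10 * 9 * 8 * 7 * 6 * 5 * 4 * 3 * 2 * 3 = 1437004800

Answer: 1437004800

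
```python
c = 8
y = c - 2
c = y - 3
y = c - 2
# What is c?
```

Trace:
`c = 8` → c = 8
`y = c - 2` → y = 6
`c = y - 3` → c = 3
`y = c - 2` → y = 1
So c = 3

Answer: 3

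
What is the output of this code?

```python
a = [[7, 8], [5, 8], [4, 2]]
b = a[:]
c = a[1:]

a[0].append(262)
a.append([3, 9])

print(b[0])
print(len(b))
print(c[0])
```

Key concept: slice with nested mutation.
Step by step:
`a = [[7, 8], [5, 8], [4, 2]]` → a = [[7, 8], [5, 8], [4, 2]]
`b = a[:]` → b = [[7, 8], [5, 8], [4, 2]]
`c = a[1:]` → c = [[5, 8], [4, 2]]
`a[0].append(262)` → a = [[7, 8, 262], [5, 8], [4, 2]]; b = [[7, 8, 262], [5, 8], [4, 2]]
`a.append([3, 9])` → a = [[7, 8, 262], [5, 8], [4, 2], [3, 9]]
`print(b[0])` → prints [7, 8, 262]
`print(len(b))` → prints 3
`print(c[0])` → prints [5, 8]

Answer:
[7, 8, 262]
3
[5, 8]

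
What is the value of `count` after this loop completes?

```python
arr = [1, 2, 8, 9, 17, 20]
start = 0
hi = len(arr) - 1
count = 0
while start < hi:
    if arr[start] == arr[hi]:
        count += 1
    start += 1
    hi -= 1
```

Count matching pairs from ends
`count` takes the values: 0

Answer: 0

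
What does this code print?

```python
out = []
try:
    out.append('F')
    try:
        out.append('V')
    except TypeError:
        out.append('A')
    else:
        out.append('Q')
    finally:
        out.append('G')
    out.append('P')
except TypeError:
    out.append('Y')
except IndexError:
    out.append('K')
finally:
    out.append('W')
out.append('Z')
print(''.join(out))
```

Execution trace: 'F' (try body) → 'V' (inner try body, no exception) → 'Q' (inner else) → 'G' (inner finally) → 'P' (try body, no exception) → 'W' (finally) → 'Z' (after the try/except). Output: FVQGPWZ

Answer: FVQGPWZ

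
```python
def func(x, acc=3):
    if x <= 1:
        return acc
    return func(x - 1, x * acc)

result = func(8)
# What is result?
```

Accumulator trace (n, acc): (8, 3) -> (7, 24) -> (6, 168) -> (5, 1008) -> (4, 5040) -> (3, 20160) -> (2, 60480) -> (1, 120960) -> return 120960

Answer: 120960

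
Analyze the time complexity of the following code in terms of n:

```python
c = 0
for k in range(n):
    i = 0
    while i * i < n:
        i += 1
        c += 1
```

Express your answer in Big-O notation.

Each loop level contributes: n × √n. Multiplying the contributions gives O(n√n).

Answer: O(n√n)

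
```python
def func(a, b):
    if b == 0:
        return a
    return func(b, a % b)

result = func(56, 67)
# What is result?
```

func(56, 67) -> func(67, 56) -> func(56, 11) -> func(11, 1) -> func(1, 0) -> 1

Answer: 1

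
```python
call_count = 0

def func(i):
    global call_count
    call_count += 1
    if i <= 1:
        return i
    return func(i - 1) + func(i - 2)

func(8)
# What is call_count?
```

Calls(i) = 1 + Calls(i-1) + Calls(i-2); Calls(0)=Calls(1)=1. For i=8 this gives 67.

Answer: 67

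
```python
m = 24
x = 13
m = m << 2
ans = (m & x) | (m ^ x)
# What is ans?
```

Trace:
`m = 24` → m = 24
`x = 13` → x = 13
`m = m << 2` → m = 96
`ans = (m & x) | (m ^ x)` → ans = 109
So ans = 109

Answer: 109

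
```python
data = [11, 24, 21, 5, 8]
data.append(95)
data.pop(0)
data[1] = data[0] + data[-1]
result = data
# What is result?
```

Trace:
`data = [11, 24, 21, 5, 8]` → data = [11, 24, 21, 5, 8]
`data.append(95)` → data = [11, 24, 21, 5, 8, 95]
`data.pop(0)` → data = [24, 21, 5, 8, 95]
`data[1] = data[0] + data[-1]` → data = [24, 119, 5, 8, 95]
`result = data` → result = [24, 119, 5, 8, 95]
So result = [24, 119, 5, 8, 95]

Answer: [24, 119, 5, 8, 95]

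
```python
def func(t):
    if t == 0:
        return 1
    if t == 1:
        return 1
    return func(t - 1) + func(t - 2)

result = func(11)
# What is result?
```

Build up from base cases: func(0)=1, func(1)=1, func(2)=2, func(3)=3, func(4)=5, func(5)=8, func(6)=13, ..., func(11)=144

Answer: 144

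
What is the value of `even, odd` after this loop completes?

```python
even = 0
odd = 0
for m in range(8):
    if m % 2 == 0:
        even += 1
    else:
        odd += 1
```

Count evens and odds in range(8)
`even, odd` takes the values: (0, 0) → (1, 0) → (1, 1) → (2, 1) → (2, 2) → (3, 2) → (3, 3) → (4, 3) → (4, 4)

Answer: 4, 4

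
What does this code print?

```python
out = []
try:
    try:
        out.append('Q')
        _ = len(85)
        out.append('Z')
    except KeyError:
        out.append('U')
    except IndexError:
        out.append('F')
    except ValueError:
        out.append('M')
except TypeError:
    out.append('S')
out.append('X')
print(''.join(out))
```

Execution trace: 'Q' (try body) → 'S' (outer except TypeError) → 'X' (after the try/except). Output: QSX

Answer: QSX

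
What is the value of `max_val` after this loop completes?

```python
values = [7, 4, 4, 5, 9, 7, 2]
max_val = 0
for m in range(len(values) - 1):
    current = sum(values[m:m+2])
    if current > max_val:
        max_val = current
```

Max sum of 2-element window in [7, 4, 4, 5, 9, 7, 2]
`max_val` takes the values: 0 → 11 → 14 → 16

Answer: 16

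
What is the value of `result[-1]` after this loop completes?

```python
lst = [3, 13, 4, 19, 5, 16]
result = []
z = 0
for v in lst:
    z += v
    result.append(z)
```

Cumulative sum ends at 60
`result` takes the values: [] → [3] → [3, 16] → [3, 16, 20] → [3, 16, 20, 39] → [3, 16, 20, 39, 44] → [3, 16, 20, 39, 44, 60]
So `result[-1]` = 60

Answer: 60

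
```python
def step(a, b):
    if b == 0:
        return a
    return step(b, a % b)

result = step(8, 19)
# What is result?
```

step(8, 19) -> step(19, 8) -> step(8, 3) -> step(3, 2) -> step(2, 1) -> step(1, 0) -> 1

Answer: 1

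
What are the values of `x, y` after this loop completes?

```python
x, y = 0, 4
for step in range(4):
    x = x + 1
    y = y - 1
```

x goes 0→4, y goes 4→0
`x, y` takes the values: (0, 4) → (1, 4) → (1, 3) → (2, 3) → (2, 2) → (3, 2) → (3, 1) → (4, 1) → (4, 0)

Answer: 4, 0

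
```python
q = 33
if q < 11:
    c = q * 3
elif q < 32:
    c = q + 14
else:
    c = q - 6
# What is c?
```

Trace:
`q = 33` → q = 33
`if q < 11: ...` → q < 11 is False, q < 32 is False, take else branch → c = 27
So c = 27

Answer: 27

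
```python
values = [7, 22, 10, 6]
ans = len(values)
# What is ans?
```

Trace:
`values = [7, 22, 10, 6]` → values = [7, 22, 10, 6]
`ans = len(values)` → ans = 4
So ans = 4

Answer: 4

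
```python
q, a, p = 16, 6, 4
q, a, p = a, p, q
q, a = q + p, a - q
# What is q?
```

Trace:
`q, a, p = 16, 6, 4` → q = 16; a = 6; p = 4
`q, a, p = a, p, q` → q = 6; a = 4; p = 16
`q, a = q + p, a - q` → q = 22; a = -2
So q = 22

Answer: 22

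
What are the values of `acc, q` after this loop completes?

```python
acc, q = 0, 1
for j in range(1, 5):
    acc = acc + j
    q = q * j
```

Sum and factorial of 1 to 4
`acc, q` takes the values: (0, 1) → (1, 1) → (3, 1) → (3, 2) → (6, 2) → (6, 6) → (10, 6) → (10, 24)

Answer: 10, 24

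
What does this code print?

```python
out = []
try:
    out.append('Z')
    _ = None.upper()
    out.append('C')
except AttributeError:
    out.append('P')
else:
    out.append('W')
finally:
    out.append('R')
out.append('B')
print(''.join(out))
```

Execution trace: 'Z' (try body) → 'P' (except AttributeError) → 'R' (finally) → 'B' (after the try/except). Output: ZPRB

Answer: ZPRB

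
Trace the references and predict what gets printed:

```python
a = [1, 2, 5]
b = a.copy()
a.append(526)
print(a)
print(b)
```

Key concept: list.copy() creates independent copy.
Step by step:
`a = [1, 2, 5]` → a = [1, 2, 5]
`b = a.copy()` → b = [1, 2, 5]
`a.append(526)` → a = [1, 2, 5, 526]
`print(a)` → prints [1, 2, 5, 526]
`print(b)` → prints [1, 2, 5]

Answer:
[1, 2, 5, 526]
[1, 2, 5]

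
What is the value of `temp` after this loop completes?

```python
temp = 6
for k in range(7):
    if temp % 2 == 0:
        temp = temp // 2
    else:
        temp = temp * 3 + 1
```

Collatz-style transformation from 6
`temp` takes the values: 6 → 3 → 10 → 5 → 16 → 8 → 4 → 2

Answer: 2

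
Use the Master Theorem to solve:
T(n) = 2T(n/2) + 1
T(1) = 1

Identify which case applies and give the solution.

a=2, b=2, f(n)=1. log_2(2) = 1. Since c=0 < 1, Case 1 applies: T(n) = Θ(n^log_b(a)) = O(n).

Answer: O(n) - Case 1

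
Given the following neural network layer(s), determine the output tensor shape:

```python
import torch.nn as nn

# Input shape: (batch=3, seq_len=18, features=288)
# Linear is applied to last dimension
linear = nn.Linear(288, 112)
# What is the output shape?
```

Input: (3, 18, 288) -> Output: (3, 18, 112)

Answer: (3, 18, 112)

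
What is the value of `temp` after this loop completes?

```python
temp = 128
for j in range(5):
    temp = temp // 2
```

Halve 5 times: 128 // 2^5 = 4
`temp` takes the values: 128 → 64 → 32 → 16 → 8 → 4

Answer: 4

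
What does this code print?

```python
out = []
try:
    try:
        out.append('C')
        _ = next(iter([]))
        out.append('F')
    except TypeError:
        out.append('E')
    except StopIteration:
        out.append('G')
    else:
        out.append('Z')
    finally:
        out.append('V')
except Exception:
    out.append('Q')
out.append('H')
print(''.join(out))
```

Execution trace: 'C' (inner try body) → 'G' (inner except StopIteration) → 'V' (inner finally) → 'H' (after the try/except). Output: CGVH

Answer: CGVH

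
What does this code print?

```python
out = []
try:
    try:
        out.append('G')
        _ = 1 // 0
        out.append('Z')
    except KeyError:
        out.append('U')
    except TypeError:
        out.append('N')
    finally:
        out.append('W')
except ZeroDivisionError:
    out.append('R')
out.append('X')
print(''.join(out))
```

Execution trace: 'G' (try body) → 'W' (finally) → 'R' (outer except ZeroDivisionError) → 'X' (after the try/except). Output: GWRX

Answer: GWRX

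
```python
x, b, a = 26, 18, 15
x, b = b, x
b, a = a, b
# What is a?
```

Trace:
`x, b, a = 26, 18, 15` → x = 26; b = 18; a = 15
`x, b = b, x` → x = 18; b = 26
`b, a = a, b` → b = 15; a = 26
So a = 26

Answer: 26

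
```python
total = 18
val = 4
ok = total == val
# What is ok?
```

Trace:
`total = 18` → total = 18
`val = 4` → val = 4
`ok = total == val` → ok = False
So ok = False

Answer: False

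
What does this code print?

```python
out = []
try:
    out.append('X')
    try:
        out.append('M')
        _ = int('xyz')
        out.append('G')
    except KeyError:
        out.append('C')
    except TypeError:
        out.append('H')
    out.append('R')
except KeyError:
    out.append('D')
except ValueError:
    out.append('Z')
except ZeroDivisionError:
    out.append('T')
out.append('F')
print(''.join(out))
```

Execution trace: 'X' (try body) → 'M' (inner try body) → 'Z' (except ValueError) → 'F' (after the try/except). Output: XMZF

Answer: XMZF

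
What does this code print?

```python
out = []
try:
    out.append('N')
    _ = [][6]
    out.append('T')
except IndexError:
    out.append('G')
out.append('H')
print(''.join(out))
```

Execution trace: 'N' (try body) → 'G' (except IndexError) → 'H' (after the try/except). Output: NGH

Answer: NGH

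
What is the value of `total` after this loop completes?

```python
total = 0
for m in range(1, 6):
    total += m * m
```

Sum of squares 1² to 5² = 55
`total` takes the values: 0 → 1 → 5 → 14 → 30 → 55

Answer: 55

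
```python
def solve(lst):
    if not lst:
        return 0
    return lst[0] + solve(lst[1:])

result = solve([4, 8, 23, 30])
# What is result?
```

4 + 8 + 23 + 30 + 0 = 65

Answer: 65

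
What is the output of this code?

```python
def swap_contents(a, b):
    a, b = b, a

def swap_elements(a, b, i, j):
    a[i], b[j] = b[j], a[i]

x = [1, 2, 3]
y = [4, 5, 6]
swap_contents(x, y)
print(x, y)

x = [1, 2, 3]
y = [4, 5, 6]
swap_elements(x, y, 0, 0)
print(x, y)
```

Key concept: parameter rebinding vs mutation.
Step by step:
`x = [1, 2, 3]` → x = [1, 2, 3]
`y = [4, 5, 6]` → y = [4, 5, 6]
`swap_contents(x, y)` → no visible change to tracked variables
`print(x, y)` → prints [1, 2, 3] [4, 5, 6]
`x = [1, 2, 3]` → x = [1, 2, 3]
`y = [4, 5, 6]` → y = [4, 5, 6]
`swap_elements(x, y, 0, 0)` → x = [4, 2, 3]; y = [1, 5, 6]
`print(x, y)` → prints [4, 2, 3] [1, 5, 6]

Answer:
[1, 2, 3] [4, 5, 6]
[4, 2, 3] [1, 5, 6]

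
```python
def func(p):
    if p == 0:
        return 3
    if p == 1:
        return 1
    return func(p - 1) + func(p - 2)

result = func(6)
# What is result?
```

Build up from base cases: func(0)=3, func(1)=1, func(2)=4, func(3)=5, func(4)=9, func(5)=14, func(6)=23

Answer: 23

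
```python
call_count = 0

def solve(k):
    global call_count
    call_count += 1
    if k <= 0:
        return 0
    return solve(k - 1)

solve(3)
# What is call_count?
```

Linear recursion stepping by 1: 4 calls from k=3 down to ≤0.

Answer: 4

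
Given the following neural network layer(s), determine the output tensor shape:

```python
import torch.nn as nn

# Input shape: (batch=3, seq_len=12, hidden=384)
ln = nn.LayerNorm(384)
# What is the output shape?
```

Input: (3, 12, 384) -> Output: (3, 12, 384)

Answer: (3, 12, 384)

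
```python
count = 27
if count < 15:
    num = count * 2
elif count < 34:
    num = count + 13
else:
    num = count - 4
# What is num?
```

Trace:
`count = 27` → count = 27
`if count < 15: ...` → count < 15 is False, count < 34 is True → num = 40
So num = 40

Answer: 40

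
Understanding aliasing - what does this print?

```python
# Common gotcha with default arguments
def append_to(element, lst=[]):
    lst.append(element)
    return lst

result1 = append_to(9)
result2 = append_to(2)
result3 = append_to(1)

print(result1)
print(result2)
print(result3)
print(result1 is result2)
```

Key concept: mutable default argument gotcha.
Step by step:
`result1 = append_to(9)` → result1 = [9]
`result2 = append_to(2)` → result1 = [9, 2] (same object as result2); result2 = [9, 2] (same object as result1)
`result3 = append_to(1)` → result1 = [9, 2, 1] (same object as result2, result3); result2 = [9, 2, 1] (same object as result1, result3); result3 = [9, 2, 1] (same object as result1, result2)
`print(result1)` → prints [9, 2, 1]
`print(result2)` → prints [9, 2, 1]
`print(result3)` → prints [9, 2, 1]
`print(result1 is result2)` → prints True

Answer:
[9, 2, 1]
[9, 2, 1]
[9, 2, 1]
True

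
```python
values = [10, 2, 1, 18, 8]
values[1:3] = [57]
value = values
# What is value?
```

Trace:
`values = [10, 2, 1, 18, 8]` → values = [10, 2, 1, 18, 8]
`values[1:3] = [57]` → values = [10, 57, 18, 8]
`value = values` → value = [10, 57, 18, 8]
So value = [10, 57, 18, 8]

Answer: [10, 57, 18, 8]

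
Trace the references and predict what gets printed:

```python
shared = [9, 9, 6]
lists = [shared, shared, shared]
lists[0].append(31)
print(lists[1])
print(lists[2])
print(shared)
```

Key concept: list of same reference.
Step by step:
`shared = [9, 9, 6]` → shared = [9, 9, 6]
`lists = [shared, shared, shared]` → lists = [[9, 9, 6], [9, 9, 6], [9, 9, 6]]
`lists[0].append(31)` → shared = [9, 9, 6, 31]; lists = [[9, 9, 6, 31], [9, 9, 6, 31], [9, 9, 6, 31]]
`print(lists[1])` → prints [9, 9, 6, 31]
`print(lists[2])` → prints [9, 9, 6, 31]
`print(shared)` → prints [9, 9, 6, 31]

Answer:
[9, 9, 6, 31]
[9, 9, 6, 31]
[9, 9, 6, 31]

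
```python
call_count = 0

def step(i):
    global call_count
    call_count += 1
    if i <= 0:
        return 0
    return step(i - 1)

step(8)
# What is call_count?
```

Linear recursion stepping by 1: 9 calls from i=8 down to ≤0.

Answer: 9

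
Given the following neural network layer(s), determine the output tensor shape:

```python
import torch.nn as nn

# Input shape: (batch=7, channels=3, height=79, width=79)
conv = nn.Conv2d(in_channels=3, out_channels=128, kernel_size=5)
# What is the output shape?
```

Input: (7, 3, 79, 79) -> Output: (7, 128, 75, 75)

Answer: (7, 128, 75, 75)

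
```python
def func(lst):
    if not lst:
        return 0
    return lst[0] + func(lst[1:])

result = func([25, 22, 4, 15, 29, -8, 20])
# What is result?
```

25 + 22 + 4 + 15 + 29 + (-8) + 20 + 0 = 107

Answer: 107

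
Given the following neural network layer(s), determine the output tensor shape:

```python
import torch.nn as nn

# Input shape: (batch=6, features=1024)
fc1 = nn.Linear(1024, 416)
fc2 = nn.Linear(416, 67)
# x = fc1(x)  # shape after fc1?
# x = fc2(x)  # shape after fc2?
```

Input: (6, 1024) -> after fc1: (6, 416) -> Output: (6, 67)

Answer: (6, 67)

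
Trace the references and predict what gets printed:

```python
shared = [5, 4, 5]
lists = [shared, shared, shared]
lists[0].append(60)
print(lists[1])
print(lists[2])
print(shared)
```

Key concept: list of same reference.
Step by step:
`shared = [5, 4, 5]` → shared = [5, 4, 5]
`lists = [shared, shared, shared]` → lists = [[5, 4, 5], [5, 4, 5], [5, 4, 5]]
`lists[0].append(60)` → shared = [5, 4, 5, 60]; lists = [[5, 4, 5, 60], [5, 4, 5, 60], [5, 4, 5, 60]]
`print(lists[1])` → prints [5, 4, 5, 60]
`print(lists[2])` → prints [5, 4, 5, 60]
`print(shared)` → prints [5, 4, 5, 60]

Answer:
[5, 4, 5, 60]
[5, 4, 5, 60]
[5, 4, 5, 60]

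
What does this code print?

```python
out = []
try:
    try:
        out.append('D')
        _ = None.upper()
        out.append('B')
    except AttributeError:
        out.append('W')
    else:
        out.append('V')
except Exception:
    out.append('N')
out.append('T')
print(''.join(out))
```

Execution trace: 'D' (inner try body) → 'W' (inner except AttributeError) → 'T' (after the try/except). Output: DWT

Answer: DWT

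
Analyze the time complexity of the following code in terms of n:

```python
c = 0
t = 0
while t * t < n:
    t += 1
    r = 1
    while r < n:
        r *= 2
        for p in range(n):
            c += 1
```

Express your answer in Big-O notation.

Each loop level contributes: √n × log n × n. Multiplying the contributions gives O(n√n log n).

Answer: O(n√n log n)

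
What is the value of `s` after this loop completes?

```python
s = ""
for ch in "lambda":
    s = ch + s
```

Reverse 'lambda'
`s` takes the values: "" → "l" → "al" → "mal" → "bmal" → "dbmal" → "adbmal"

Answer: "adbmal"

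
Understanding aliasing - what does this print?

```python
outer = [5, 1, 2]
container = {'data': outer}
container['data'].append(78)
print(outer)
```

Key concept: dict holds reference to list.
Step by step:
`outer = [5, 1, 2]` → outer = [5, 1, 2]
`container = {'data': outer}` → container = {'data': [5, 1, 2]}
`container['data'].append(78)` → outer = [5, 1, 2, 78]; container = {'data': [5, 1, 2, 78]}
`print(outer)` → prints [5, 1, 2, 78]

Answer: [5, 1, 2, 78]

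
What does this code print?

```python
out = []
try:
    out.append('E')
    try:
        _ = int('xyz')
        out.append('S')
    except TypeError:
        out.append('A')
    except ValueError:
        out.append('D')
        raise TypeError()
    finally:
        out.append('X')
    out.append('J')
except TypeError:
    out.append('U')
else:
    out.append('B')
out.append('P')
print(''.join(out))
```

Execution trace: 'E' (try body) → 'D' (inner except ValueError) → 'X' (inner finally) → 'U' (except TypeError) → 'P' (after the try/except). Output: EDXUP

Answer: EDXUP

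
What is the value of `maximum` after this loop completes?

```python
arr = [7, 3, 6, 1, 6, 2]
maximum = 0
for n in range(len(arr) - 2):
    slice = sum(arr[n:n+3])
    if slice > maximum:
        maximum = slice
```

Max sum of 3-element window in [7, 3, 6, 1, 6, 2]
`maximum` takes the values: 0 → 16

Answer: 16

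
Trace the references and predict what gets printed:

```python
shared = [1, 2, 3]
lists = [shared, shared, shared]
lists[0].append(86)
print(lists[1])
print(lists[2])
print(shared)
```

Key concept: list of same reference.
Step by step:
`shared = [1, 2, 3]` → shared = [1, 2, 3]
`lists = [shared, shared, shared]` → lists = [[1, 2, 3], [1, 2, 3], [1, 2, 3]]
`lists[0].append(86)` → shared = [1, 2, 3, 86]; lists = [[1, 2, 3, 86], [1, 2, 3, 86], [1, 2, 3, 86]]
`print(lists[1])` → prints [1, 2, 3, 86]
`print(lists[2])` → prints [1, 2, 3, 86]
`print(shared)` → prints [1, 2, 3, 86]

Answer:
[1, 2, 3, 86]
[1, 2, 3, 86]
[1, 2, 3, 86]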